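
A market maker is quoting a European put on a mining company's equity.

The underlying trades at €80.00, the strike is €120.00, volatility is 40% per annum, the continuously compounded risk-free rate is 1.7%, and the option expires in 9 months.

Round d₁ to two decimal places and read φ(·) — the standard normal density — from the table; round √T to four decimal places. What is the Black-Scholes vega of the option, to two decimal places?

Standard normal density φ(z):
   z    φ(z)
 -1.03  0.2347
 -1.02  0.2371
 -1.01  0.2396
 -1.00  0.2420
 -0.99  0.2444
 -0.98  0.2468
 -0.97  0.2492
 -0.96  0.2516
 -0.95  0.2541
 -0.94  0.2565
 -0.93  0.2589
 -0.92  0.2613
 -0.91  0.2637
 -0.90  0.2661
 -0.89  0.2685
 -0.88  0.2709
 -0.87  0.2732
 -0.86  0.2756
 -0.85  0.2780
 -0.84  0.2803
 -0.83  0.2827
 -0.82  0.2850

17.43

σ√T = 0.4 × 0.8660 = 0.3464
ln(S/K) + (r + σ²/2)T = ln(80/120) + (0.017 + 0.4²/2)·0.75 = -0.4055 + 0.0728 = -0.3327
d₁ = -0.3327 / 0.3464 = -0.9605 → -0.96
√T = √0.75 = 0.8660
φ(d₁) = φ(-0.96) = 0.2516
vega = S·φ(d₁)·√T = 80·0.2516·0.8660 = 17.4308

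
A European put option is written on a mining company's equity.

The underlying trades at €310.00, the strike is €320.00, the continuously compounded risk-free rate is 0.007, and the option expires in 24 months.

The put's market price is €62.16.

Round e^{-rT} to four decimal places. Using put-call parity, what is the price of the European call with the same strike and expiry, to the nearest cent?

exp(−rT) = exp(−0.007·2) = 0.9861
Put-call parity: C − P = S − K·e^(−rT) = 310 − 320·0.9861 = 310 − 315.5520 = -5.5520
C = P + (C − P) = 62.16 + (-5.5520) = 56.6080

€56.61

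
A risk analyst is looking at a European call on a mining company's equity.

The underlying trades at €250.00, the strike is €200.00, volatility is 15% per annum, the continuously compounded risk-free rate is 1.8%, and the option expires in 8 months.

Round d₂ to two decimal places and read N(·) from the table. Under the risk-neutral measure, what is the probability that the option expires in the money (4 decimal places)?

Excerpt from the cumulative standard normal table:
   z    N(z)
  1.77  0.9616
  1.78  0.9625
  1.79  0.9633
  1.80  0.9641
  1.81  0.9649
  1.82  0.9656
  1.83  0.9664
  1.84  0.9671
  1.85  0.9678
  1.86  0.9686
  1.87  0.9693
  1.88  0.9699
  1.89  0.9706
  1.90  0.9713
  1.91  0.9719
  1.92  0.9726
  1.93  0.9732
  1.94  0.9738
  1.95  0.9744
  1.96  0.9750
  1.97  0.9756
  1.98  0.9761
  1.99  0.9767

0.9686

σ√T = 0.15 × 0.8165 = 0.1225
d₁ = [ln(250/200) + (0.018 + 0.15²/2)·0.6667] / 0.1225 = [0.2231 + 0.0195] / 0.1225 = 1.9812 → 1.98
d₂ = d₁ − σ√T = 1.9812 − 0.1225 = 1.8587 → 1.86
Risk-neutral Pr[S_T > K] = N(d₂) = N(1.86) = 0.9686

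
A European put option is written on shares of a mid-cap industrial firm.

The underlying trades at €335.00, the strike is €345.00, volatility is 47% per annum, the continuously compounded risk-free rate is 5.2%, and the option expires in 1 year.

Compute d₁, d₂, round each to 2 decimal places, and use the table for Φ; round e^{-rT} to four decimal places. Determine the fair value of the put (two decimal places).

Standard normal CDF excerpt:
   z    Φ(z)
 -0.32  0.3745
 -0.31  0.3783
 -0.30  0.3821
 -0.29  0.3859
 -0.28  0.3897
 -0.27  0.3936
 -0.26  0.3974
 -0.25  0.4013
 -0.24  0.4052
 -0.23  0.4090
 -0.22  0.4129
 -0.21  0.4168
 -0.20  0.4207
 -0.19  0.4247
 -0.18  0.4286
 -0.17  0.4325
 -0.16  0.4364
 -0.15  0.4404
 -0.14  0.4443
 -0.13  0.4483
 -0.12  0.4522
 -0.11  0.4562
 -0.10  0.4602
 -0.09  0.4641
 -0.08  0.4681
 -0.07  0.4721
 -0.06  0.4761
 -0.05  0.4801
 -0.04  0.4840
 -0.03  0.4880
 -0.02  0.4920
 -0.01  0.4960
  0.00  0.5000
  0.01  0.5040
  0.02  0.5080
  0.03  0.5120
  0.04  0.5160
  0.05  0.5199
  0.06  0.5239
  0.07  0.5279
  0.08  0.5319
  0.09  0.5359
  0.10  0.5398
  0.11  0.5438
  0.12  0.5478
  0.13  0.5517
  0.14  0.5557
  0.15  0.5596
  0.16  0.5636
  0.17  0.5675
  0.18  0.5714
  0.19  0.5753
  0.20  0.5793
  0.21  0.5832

σ√T = 0.47·√1 = 0.4700
d₁ = [ln(335/345) + (0.052 + ½·0.47²)·1] / (σ√T) = (-0.0294 + 0.1624) / 0.4700 = 0.2831 → 0.28
d₂ = 0.2831 − 0.4700 = -0.1869 → -0.19
exp(−rT) = exp(−0.052·1) = 0.9493
N(−d₂) = N(0.19) = 0.5753;  N(−d₁) = N(-0.28) = 0.3897
P = 345·0.9493·0.5753 − 335·0.3897 = 188.4156 − 130.5495 = 57.8661

€57.87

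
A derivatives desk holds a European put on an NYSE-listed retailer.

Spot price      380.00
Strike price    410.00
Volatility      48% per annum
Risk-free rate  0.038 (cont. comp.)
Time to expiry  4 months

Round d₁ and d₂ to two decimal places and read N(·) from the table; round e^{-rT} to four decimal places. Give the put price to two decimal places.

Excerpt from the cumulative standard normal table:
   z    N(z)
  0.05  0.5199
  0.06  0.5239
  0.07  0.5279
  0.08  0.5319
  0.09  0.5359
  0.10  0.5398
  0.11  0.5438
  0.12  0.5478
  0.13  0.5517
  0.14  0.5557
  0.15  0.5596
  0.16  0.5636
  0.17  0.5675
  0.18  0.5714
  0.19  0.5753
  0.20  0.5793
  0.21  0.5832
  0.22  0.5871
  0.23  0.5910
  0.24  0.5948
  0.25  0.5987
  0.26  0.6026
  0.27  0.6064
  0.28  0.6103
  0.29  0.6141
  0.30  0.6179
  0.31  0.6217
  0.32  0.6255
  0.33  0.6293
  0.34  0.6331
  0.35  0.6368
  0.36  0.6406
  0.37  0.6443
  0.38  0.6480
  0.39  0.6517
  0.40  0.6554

57.19

T = 0.3333;  σ√T = 0.2771
ln(S/K) + (r + σ²/2)T = ln(380/410) + (0.038 + 0.48²/2)·0.3333 = -0.0760 + 0.0511 = -0.0249
d₁ = -0.0249 / 0.2771 = -0.0899 ⇒ -0.09
d₂ = d₁ − σ√T = -0.0899 − 0.2771 = -0.3670 ⇒ -0.37
exp(−rT) = exp(−0.038·0.3333) = 0.9874
P = 410·0.9874·N(0.37) − 380·N(0.09) = 410·0.9874·0.6443 − 380·0.5359 = 260.8345 − 203.6420 = 57.1925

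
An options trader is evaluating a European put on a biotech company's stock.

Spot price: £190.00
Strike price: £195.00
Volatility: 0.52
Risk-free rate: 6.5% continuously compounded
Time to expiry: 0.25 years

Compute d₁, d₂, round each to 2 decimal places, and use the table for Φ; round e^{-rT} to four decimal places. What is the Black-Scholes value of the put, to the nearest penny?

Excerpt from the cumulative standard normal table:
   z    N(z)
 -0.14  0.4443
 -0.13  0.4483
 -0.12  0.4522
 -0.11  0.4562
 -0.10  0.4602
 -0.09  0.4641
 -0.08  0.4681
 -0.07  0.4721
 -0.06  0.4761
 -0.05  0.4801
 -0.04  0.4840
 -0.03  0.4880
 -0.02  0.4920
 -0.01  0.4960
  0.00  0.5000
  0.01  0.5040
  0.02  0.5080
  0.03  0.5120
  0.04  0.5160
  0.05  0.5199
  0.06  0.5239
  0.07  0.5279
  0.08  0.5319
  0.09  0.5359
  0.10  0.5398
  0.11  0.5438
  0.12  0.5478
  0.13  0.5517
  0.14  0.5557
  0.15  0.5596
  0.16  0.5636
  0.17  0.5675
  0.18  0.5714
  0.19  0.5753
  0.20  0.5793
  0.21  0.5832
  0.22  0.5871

£20.70

σ√T = 0.52·√0.25 = 0.2600
d₁ = [ln(190/195) + (0.065 + ½·0.52²)·0.25] / (σ√T) = (-0.0260 + 0.0501) / 0.2600 = 0.0926 which rounds to 0.09
d₂ = 0.0926 − 0.2600 = -0.1674 which rounds to -0.17
exp(−rT) = exp(−0.065·0.25) = 0.9839
N(−d₂) = N(0.17) = 0.5675;  N(−d₁) = N(-0.09) = 0.4641
P = 195·0.9839·0.5675 − 190·0.4641 = 108.8808 − 88.1790 = 20.7018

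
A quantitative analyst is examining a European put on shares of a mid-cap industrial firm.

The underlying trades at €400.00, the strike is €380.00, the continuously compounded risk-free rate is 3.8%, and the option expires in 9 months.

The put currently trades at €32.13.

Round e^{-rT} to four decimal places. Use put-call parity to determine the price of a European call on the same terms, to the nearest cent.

€62.81

exp(−rT) = exp(−0.038·0.75) = 0.9719
Put-call parity: C − P = S − K·e^(−rT) = 400 − 380·0.9719 = 400 − 369.3220 = 30.6780
C = P + (C − P) = 32.13 + (30.6780) = 62.8080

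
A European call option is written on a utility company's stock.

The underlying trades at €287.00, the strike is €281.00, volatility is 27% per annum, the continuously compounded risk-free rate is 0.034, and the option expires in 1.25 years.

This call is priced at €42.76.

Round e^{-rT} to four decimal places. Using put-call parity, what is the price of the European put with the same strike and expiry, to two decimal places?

€25.07

exp(−rT) = exp(−0.034·1.25) = 0.9584
Put-call parity: C − P = S − K·e^(−rT) = 287 − 281·0.9584 = 287 − 269.3104 = 17.6896
P = C − (C − P) = 42.76 − (17.6896) = 25.0704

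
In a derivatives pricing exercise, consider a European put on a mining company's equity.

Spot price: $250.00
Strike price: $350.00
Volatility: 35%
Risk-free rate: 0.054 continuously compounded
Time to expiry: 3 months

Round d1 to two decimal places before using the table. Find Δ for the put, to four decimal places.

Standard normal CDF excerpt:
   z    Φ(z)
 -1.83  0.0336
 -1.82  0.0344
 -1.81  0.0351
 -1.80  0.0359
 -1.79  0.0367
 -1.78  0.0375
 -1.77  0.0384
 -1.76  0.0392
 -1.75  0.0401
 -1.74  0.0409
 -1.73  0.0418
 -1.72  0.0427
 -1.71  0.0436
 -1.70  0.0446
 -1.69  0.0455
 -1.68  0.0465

-0.9608

T = 0.25;  σ√T = 0.1750
ln(S/K) + (r + σ²/2)T = ln(250/350) + (0.054 + 0.35²/2)·0.25 = -0.3365 + 0.0288 = -0.3077
d₁ = -0.3077 / 0.1750 = -1.7581 ≈ -1.76
N(d₁) = N(-1.76) = 0.0392
Δ_put = N(d₁) − 1 = 0.0392 − 1 = -0.9608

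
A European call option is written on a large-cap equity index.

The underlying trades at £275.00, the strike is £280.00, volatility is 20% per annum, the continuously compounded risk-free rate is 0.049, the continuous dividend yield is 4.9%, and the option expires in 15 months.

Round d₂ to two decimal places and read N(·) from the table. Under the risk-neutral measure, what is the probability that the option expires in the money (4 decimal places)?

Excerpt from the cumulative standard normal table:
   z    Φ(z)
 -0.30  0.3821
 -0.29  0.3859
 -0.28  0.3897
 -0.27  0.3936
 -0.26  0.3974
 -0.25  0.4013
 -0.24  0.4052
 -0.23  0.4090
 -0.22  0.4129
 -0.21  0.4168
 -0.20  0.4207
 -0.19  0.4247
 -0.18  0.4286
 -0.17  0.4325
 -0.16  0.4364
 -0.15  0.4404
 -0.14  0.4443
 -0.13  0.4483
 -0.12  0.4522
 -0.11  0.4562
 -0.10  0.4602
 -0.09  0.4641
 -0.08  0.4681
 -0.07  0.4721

σ√T = 0.2 × 1.1180 = 0.2236
d₁ = [ln(275/280) + (0.049 − 0.049 + 0.2²/2)·1.25] / 0.2236 = [-0.0180 + 0.0250] / 0.2236 = 0.0312 ≈ 0.03
d₂ = d₁ − σ√T = 0.0312 − 0.2236 = -0.1924 ≈ -0.19
Pr(exercise) under Q = N(d₂) = 0.4247

0.4247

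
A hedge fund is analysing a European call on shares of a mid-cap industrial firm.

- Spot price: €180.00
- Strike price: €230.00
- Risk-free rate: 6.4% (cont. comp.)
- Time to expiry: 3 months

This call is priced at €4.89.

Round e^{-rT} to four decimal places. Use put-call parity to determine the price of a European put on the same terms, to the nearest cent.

€51.23

exp(−rT) = exp(−0.064·0.25) = 0.9841
Put-call parity: C − P = S − K·e^(−rT) = 180 − 230·0.9841 = 180 − 226.3430 = -46.3430
P = C − (C − P) = 4.89 − (-46.3430) = 51.2330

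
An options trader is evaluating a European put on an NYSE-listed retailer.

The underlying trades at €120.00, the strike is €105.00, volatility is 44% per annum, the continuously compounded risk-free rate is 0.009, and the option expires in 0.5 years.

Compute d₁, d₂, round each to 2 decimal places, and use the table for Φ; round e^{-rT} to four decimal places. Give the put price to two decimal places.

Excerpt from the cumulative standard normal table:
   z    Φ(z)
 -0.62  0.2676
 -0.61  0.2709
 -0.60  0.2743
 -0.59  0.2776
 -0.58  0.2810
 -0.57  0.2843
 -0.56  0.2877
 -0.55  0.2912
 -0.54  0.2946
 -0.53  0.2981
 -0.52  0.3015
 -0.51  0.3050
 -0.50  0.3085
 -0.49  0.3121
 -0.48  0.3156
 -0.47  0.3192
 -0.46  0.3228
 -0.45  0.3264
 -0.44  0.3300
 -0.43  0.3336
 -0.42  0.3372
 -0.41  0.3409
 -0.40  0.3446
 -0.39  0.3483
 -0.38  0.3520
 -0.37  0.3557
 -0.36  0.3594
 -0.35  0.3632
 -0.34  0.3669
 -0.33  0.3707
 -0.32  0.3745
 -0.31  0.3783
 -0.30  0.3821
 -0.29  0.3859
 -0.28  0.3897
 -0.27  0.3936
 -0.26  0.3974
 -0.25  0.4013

T = 0.5;  σ√T = 0.3111
ln(S/K) + (r + σ²/2)T = ln(120/105) + (0.009 + 0.44²/2)·0.5 = 0.1335 + 0.0529 = 0.1864
d₁ = 0.1864 / 0.3111 = 0.5992 which rounds to 0.60
d₂ = d₁ − σ√T = 0.5992 − 0.3111 = 0.2881 which rounds to 0.29
exp(−rT) = exp(−0.009·0.5) = 0.9955
N(−d₂) = N(-0.29) = 0.3859;  N(−d₁) = N(-0.60) = 0.2743
P = 105·0.9955·0.3859 − 120·0.2743 = 40.3372 − 32.9160 = 7.4212

€7.42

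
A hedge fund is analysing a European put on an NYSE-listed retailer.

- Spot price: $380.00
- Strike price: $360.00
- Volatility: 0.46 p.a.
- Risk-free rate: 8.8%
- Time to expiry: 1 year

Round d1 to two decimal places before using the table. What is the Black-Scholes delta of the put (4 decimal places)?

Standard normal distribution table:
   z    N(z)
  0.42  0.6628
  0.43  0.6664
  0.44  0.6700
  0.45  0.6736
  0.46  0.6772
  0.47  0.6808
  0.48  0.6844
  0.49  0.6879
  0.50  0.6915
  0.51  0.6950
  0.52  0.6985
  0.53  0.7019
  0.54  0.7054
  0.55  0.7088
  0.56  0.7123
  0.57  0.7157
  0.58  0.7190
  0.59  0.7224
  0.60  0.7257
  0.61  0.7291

σ√T = 0.46 × 1.0000 = 0.4600
d₁ = [ln(380/360) + (0.088 + 0.46²/2)·1] / 0.4600 = [0.0541 + 0.1938] / 0.4600 = 0.5388 ⇒ 0.54
N(d₁) = N(0.54) = 0.7054
Δ_put = N(d₁) − 1 = 0.7054 − 1 = -0.2946

-0.2946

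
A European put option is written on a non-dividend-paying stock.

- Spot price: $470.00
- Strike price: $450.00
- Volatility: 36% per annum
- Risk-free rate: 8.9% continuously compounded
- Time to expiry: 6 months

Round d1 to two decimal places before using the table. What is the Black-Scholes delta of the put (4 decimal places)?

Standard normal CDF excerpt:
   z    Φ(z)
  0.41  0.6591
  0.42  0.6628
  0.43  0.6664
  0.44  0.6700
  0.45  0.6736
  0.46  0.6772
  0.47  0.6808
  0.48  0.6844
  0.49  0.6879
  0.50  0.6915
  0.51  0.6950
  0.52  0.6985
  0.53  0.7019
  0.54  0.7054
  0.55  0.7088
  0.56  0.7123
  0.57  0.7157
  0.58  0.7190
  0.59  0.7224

σ√T = 0.36·√0.5 = 0.2546
d₁ = [ln(470/450) + (0.089 + ½·0.36²)·0.5] / (σ√T) = (0.0435 + 0.0769) / 0.2546 = 0.4729 ≈ 0.47
N(d₁) = N(0.47) = 0.6808
Δ_put = N(d₁) − 1 = 0.6808 − 1 = -0.3192

-0.3192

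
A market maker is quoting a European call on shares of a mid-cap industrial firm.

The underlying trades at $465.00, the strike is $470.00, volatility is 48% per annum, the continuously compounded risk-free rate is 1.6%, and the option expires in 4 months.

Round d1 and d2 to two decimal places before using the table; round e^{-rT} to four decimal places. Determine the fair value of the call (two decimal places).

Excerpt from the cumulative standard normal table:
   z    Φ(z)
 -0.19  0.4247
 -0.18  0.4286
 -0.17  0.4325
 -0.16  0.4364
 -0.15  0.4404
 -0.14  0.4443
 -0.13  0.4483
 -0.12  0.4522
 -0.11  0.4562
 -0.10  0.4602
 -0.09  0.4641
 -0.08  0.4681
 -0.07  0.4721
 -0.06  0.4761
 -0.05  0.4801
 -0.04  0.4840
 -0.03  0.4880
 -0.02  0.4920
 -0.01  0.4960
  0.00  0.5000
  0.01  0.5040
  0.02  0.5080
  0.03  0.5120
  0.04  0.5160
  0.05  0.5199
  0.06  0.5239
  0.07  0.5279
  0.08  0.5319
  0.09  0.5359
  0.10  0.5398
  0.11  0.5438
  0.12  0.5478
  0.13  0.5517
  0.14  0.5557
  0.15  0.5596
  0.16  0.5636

$50.71

T = 0.3333;  σ√T = 0.2771
d₁ = [ln(465/470) + (0.016 + ½·0.48²)·0.3333] / (σ√T) = (-0.0107 + 0.0437) / 0.2771 = 0.1192 → 0.12
d₂ = 0.1192 − 0.2771 = -0.1579 → -0.16
exp(−rT) = exp(−0.016·0.3333) = 0.9947
N(d₁) = N(0.12) = 0.5478;  N(d₂) = N(-0.16) = 0.4364
C = 465·0.5478 − 470·0.9947·0.4364 = 254.7270 − 204.0209 = 50.7061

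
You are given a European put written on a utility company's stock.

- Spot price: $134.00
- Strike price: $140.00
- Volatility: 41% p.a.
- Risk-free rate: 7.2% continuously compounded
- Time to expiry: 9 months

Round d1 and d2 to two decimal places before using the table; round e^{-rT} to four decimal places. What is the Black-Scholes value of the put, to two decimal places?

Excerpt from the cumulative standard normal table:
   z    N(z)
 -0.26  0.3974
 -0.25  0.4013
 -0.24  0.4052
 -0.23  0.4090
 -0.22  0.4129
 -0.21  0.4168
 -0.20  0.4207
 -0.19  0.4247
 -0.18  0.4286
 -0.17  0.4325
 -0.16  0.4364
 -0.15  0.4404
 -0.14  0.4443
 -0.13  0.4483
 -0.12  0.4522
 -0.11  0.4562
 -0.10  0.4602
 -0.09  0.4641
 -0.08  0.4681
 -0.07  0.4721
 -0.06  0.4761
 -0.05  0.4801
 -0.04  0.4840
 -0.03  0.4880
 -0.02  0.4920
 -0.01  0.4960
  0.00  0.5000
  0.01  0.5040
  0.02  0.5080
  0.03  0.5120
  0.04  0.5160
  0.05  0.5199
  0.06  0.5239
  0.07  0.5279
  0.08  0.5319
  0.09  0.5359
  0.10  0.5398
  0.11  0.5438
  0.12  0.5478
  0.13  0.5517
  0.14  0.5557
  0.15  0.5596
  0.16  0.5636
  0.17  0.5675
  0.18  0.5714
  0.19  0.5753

σ√T = 0.41 × 0.8660 = 0.3551
d₁ = [ln(134/140) + (0.072 + ½·0.41²)·0.75] / (σ√T) = (-0.0438 + 0.1170) / 0.3551 = 0.2063 which rounds to 0.21
d₂ = 0.2063 − 0.3551 = -0.1488 which rounds to -0.15
exp(−rT) = exp(−0.072·0.75) = 0.9474
N(−d₂) = N(0.15) = 0.5596;  N(−d₁) = N(-0.21) = 0.4168
P = 140·0.9474·0.5596 − 134·0.4168 = 74.2231 − 55.8512 = 18.3719

$18.37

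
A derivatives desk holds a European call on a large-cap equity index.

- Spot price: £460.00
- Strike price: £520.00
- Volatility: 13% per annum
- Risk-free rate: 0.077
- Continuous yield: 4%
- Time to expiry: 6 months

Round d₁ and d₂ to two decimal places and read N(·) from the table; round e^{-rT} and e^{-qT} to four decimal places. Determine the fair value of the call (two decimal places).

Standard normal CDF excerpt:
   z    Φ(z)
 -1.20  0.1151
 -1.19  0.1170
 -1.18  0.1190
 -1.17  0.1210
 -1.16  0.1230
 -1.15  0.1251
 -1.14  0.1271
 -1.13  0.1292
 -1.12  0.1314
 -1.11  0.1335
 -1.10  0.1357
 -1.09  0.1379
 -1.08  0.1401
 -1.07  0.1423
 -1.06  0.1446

T = 0.5;  σ√T = 0.0919
ln(S/K) + (r − q + σ²/2)T = ln(460/520) + (0.077 − 0.04 + 0.13²/2)·0.5 = -0.1226 + 0.0227 = -0.0999
d₁ = -0.0999 / 0.0919 = -1.0865 → -1.09
d₂ = d₁ − σ√T = -1.0865 − 0.0919 = -1.1784 → -1.18
exp(−qT) = exp(−0.04·0.5) = 0.9802;  exp(−rT) = exp(−0.077·0.5) = 0.9622
N(d₁) = N(-1.09) = 0.1379;  N(d₂) = N(-1.18) = 0.1190
C = 460·0.9802·0.1379 − 520·0.9622·0.1190 = 62.1780 − 59.5409 = 2.6371

£2.64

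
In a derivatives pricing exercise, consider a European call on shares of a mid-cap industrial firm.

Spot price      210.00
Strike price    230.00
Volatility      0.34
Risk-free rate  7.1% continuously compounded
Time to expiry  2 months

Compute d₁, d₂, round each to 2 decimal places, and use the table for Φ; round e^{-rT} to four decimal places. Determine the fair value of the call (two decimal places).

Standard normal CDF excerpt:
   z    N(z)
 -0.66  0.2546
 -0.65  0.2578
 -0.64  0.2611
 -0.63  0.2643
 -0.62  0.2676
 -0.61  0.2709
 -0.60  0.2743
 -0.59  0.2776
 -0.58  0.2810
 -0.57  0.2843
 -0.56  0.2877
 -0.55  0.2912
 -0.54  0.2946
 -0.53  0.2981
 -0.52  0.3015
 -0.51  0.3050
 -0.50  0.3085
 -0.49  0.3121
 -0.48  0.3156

σ√T = 0.34·√0.1667 = 0.1388
d₁ = [ln(210/230) + (0.071 + 0.34²/2)·0.1667] / 0.1388 = [-0.0910 + 0.0215] / 0.1388 = -0.5007 → -0.50
d₂ = d₁ − σ√T = -0.5007 − 0.1388 = -0.6395 → -0.64
exp(−rT) = exp(−0.071·0.1667) = 0.9882
N(d₁) = N(-0.50) = 0.3085;  N(d₂) = N(-0.64) = 0.2611
C = 210·0.3085 − 230·0.9882·0.2611 = 64.7850 − 59.3444 = 5.4406

5.44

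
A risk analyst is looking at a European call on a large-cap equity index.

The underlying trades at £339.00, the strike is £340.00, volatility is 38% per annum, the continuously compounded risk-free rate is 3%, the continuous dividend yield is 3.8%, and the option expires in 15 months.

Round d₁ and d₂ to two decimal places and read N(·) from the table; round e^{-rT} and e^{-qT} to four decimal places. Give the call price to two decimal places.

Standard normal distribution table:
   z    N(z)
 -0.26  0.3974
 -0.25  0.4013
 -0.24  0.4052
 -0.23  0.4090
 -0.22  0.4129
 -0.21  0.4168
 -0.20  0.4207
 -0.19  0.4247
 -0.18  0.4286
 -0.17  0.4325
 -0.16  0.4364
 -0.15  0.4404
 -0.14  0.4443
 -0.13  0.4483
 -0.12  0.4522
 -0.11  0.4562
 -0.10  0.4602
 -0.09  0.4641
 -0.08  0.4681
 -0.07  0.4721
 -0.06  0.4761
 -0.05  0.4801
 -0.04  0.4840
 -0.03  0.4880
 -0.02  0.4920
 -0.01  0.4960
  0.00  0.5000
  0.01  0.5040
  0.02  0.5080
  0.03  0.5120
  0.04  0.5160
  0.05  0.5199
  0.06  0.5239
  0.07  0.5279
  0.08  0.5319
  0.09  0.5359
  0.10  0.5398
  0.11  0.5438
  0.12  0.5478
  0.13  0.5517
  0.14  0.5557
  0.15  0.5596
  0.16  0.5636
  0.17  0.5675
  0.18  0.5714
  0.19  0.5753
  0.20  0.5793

£52.02

σ√T = 0.38 × 1.1180 = 0.4249
d₁ = [ln(339/340) + (0.03 − 0.038 + 0.38²/2)·1.25] / 0.4249 = [-0.0029 + 0.0803] / 0.4249 = 0.1820 → 0.18
d₂ = d₁ − σ√T = 0.1820 − 0.4249 = -0.2429 → -0.24
e^(−qT) = e^(−0.038·1.25) = 0.9536;  e^(−rT) = e^(−0.03·1.25) = 0.9632
N(d₁) = N(0.18) = 0.5714;  N(d₂) = N(-0.24) = 0.4052
C = 339·0.9536·0.5714 − 340·0.9632·0.4052 = 184.7167 − 132.6981 = 52.0186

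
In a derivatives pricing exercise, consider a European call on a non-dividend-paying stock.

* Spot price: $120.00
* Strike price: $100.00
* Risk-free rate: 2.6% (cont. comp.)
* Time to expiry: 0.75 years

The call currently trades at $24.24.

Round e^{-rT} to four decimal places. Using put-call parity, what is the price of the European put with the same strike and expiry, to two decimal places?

$2.31

exp(−rT) = exp(−0.026·0.75) = 0.9807
Put-call parity: C − P = S − K·e^(−rT) = 120 − 100·0.9807 = 120 − 98.0700 = 21.9300
P = C − (C − P) = 24.24 − (21.9300) = 2.3100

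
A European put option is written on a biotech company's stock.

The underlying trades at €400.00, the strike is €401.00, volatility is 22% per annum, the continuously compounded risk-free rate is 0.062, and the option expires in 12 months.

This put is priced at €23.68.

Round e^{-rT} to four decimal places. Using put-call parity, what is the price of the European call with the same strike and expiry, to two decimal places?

€46.78

exp(−rT) = exp(−0.062·1) = 0.9399
Put-call parity: C − P = S − K·e^(−rT) = 400 − 401·0.9399 = 400 − 376.8999 = 23.1001
C = P + (C − P) = 23.68 + (23.1001) = 46.7801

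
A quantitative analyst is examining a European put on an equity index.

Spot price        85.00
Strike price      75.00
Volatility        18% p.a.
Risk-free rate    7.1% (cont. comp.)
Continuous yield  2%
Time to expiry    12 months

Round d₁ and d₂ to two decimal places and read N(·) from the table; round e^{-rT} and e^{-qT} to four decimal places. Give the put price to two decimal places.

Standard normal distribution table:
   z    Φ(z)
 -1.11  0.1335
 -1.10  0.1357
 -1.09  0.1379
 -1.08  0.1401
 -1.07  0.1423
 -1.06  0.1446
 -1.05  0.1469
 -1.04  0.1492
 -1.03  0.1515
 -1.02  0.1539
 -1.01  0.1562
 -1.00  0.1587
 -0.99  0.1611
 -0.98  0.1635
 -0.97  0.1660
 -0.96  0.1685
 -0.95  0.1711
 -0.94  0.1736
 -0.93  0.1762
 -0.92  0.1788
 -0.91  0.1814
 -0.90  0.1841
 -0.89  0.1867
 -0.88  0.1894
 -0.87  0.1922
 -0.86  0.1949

σ√T = 0.18·√1 = 0.1800
d₁ = [ln(85/75) + (0.071 − 0.02 + ½·0.18²)·1] / (σ√T) = (0.1252 + 0.0672) / 0.1800 = 1.0687 ≈ 1.07
d₂ = 1.0687 − 0.1800 = 0.8887 ≈ 0.89
e^(−qT) = e^(−0.02·1) = 0.9802;  e^(−rT) = e^(−0.071·1) = 0.9315
N(−d₂) = N(-0.89) = 0.1867;  N(−d₁) = N(-1.07) = 0.1423
P = 75·0.9315·0.1867 − 85·0.9802·0.1423 = 13.0433 − 11.8560 = 1.1873

1.19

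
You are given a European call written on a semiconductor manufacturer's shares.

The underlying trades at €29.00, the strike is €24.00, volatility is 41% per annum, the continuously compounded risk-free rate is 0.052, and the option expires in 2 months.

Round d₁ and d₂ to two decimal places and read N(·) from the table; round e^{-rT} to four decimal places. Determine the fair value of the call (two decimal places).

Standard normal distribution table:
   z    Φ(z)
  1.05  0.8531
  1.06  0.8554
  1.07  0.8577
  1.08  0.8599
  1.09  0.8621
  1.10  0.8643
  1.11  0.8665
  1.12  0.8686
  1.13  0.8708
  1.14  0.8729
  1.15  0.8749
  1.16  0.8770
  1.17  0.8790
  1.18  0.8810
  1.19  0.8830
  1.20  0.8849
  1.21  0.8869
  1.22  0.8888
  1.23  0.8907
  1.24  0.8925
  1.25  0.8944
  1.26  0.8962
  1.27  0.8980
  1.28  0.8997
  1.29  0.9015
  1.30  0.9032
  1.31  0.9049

σ√T = 0.41·√0.1667 = 0.1674
d₁ = [ln(29/24) + (0.052 + ½·0.41²)·0.1667] / (σ√T) = (0.1892 + 0.0227) / 0.1674 = 1.2661 → 1.27
d₂ = 1.2661 − 0.1674 = 1.0987 → 1.10
e^(−rT) = e^(−0.052·0.1667) = 0.9914
N(d₁) = N(1.27) = 0.8980;  N(d₂) = N(1.10) = 0.8643
C = 29·0.8980 − 24·0.9914·0.8643 = 26.0420 − 20.5648 = 5.4772

€5.48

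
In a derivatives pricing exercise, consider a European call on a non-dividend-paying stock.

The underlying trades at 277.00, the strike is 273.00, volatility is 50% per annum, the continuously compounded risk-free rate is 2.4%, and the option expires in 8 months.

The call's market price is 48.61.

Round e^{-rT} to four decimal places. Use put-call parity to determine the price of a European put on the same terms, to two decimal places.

e^(−rT) = e^(−0.024·0.6667) = 0.9841
Put-call parity: C − P = S − K·e^(−rT) = 277 − 273·0.9841 = 277 − 268.6593 = 8.3407
P = C − (C − P) = 48.61 − (8.3407) = 40.2693

40.27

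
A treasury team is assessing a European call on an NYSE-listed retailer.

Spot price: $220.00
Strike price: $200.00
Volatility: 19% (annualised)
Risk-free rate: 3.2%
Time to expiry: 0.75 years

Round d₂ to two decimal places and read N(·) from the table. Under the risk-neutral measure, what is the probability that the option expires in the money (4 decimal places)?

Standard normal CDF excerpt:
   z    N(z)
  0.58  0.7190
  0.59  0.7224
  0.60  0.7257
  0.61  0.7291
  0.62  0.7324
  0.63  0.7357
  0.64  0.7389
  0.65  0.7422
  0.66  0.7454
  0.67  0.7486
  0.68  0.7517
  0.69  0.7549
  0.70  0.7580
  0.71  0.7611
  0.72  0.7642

T = 0.75;  σ√T = 0.1645
d₁ = [ln(220/200) + (0.032 + 0.19²/2)·0.75] / 0.1645 = [0.0953 + 0.0375] / 0.1645 = 0.8074 which rounds to 0.81
d₂ = d₁ − σ√T = 0.8074 − 0.1645 = 0.6428 which rounds to 0.64
Pr(exercise) under Q = N(d₂) = 0.7389

0.7389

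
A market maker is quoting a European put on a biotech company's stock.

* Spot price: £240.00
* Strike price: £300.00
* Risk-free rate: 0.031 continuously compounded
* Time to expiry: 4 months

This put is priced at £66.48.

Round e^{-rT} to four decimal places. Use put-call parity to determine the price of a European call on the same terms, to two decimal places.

£9.57

e^(−rT) = e^(−0.031·0.3333) = 0.9897
Put-call parity: C − P = S − K·e^(−rT) = 240 − 300·0.9897 = 240 − 296.9100 = -56.9100
C = P + (C − P) = 66.48 + (-56.9100) = 9.5700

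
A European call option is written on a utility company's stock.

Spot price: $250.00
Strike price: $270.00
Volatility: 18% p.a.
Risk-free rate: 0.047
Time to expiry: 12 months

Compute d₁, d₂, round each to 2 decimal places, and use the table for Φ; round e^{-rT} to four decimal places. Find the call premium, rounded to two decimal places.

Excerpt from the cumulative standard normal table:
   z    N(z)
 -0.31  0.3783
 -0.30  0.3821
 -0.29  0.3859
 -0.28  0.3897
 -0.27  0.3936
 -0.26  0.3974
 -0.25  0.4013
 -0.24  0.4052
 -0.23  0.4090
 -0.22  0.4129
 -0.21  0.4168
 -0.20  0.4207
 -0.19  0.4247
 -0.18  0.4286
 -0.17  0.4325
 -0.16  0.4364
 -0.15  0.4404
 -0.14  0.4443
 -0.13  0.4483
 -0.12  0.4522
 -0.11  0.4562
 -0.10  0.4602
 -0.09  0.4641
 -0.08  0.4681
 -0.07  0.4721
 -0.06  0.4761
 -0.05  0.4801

$14.65

T = 1;  σ√T = 0.1800
d₁ = [ln(250/270) + (0.047 + ½·0.18²)·1] / (σ√T) = (-0.0770 + 0.0632) / 0.1800 = -0.0765 which rounds to -0.08
d₂ = -0.0765 − 0.1800 = -0.2565 which rounds to -0.26
exp(−rT) = exp(−0.047·1) = 0.9541
C = 250·N(-0.08) − 270·0.9541·N(-0.26) = 250·0.4681 − 270·0.9541·0.3974 = 117.0250 − 102.3730 = 14.6520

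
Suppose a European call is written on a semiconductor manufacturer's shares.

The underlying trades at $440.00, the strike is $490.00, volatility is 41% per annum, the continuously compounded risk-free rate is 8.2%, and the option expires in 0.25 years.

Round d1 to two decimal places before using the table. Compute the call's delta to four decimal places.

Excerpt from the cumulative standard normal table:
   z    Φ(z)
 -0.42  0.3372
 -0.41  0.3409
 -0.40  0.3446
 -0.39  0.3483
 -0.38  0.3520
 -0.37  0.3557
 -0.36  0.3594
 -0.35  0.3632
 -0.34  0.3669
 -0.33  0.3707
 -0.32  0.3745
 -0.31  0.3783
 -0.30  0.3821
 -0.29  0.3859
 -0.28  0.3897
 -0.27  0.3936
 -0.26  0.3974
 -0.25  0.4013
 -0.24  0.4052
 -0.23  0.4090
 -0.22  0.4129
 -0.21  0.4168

0.3745

T = 0.25;  σ√T = 0.2050
d₁ = [ln(440/490) + (0.082 + 0.41²/2)·0.25] / 0.2050 = [-0.1076 + 0.0415] / 0.2050 = -0.3225 which rounds to -0.32
N(d₁) = N(-0.32) = 0.3745
Δ_call = N(d₁) = 0.3745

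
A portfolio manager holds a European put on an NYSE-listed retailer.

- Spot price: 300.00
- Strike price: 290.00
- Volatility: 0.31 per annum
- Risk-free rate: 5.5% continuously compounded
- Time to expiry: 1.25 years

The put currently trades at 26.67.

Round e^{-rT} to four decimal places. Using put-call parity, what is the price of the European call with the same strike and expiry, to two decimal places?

e^(−rT) = e^(−0.055·1.25) = 0.9336
Put-call parity: C − P = S − K·e^(−rT) = 300 − 290·0.9336 = 300 − 270.7440 = 29.2560
C = P + (C − P) = 26.67 + (29.2560) = 55.9260

55.93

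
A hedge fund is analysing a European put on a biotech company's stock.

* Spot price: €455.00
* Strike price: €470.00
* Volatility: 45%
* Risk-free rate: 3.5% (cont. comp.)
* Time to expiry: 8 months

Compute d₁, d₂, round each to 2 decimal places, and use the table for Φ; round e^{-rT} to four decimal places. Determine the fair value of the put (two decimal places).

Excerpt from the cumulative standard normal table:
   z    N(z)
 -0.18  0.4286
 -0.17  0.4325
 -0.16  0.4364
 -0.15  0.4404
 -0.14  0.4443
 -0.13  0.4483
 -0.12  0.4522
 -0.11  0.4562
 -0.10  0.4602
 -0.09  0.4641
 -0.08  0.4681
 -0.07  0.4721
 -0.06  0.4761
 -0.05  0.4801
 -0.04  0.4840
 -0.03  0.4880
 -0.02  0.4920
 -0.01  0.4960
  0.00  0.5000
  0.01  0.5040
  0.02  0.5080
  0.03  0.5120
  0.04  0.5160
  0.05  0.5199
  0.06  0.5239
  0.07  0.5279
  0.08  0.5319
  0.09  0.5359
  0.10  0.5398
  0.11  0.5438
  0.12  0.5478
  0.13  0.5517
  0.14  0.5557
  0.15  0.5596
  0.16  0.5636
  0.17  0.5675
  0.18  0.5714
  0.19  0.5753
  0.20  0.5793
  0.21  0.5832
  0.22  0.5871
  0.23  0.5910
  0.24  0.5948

T = 0.6667;  σ√T = 0.3674
d₁ = [ln(455/470) + (0.035 + 0.45²/2)·0.6667] / 0.3674 = [-0.0324 + 0.0908] / 0.3674 = 0.1589 ⇒ 0.16
d₂ = d₁ − σ√T = 0.1589 − 0.3674 = -0.2085 ⇒ -0.21
exp(−rT) = exp(−0.035·0.6667) = 0.9769
N(−d₂) = N(0.21) = 0.5832;  N(−d₁) = N(-0.16) = 0.4364
P = 470·0.9769·0.5832 − 455·0.4364 = 267.7722 − 198.5620 = 69.2102

€69.21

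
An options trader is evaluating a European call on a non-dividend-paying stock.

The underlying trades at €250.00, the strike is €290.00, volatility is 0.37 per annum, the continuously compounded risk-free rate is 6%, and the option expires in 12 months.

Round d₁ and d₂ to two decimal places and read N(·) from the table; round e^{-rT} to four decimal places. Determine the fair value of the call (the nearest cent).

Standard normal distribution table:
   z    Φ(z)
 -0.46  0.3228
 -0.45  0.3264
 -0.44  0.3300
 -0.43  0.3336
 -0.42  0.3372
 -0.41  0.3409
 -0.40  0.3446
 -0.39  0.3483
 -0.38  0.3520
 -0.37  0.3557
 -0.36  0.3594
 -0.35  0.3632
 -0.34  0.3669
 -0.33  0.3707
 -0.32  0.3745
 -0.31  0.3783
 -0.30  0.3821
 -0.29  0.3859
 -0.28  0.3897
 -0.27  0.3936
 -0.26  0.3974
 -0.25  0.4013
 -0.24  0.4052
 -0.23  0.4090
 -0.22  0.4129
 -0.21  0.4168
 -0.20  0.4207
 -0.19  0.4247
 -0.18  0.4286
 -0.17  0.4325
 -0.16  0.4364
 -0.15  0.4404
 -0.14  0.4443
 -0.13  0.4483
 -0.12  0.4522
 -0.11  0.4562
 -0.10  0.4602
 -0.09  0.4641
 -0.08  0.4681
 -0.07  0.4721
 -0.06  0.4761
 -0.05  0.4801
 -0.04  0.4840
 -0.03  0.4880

σ√T = 0.37·√1 = 0.3700
ln(S/K) + (r + σ²/2)T = ln(250/290) + (0.06 + 0.37²/2)·1 = -0.1484 + 0.1285 = -0.0200
d₁ = -0.0200 / 0.3700 = -0.0540 which rounds to -0.05
d₂ = d₁ − σ√T = -0.0540 − 0.3700 = -0.4240 which rounds to -0.42
exp(−rT) = exp(−0.06·1) = 0.9418
C = 250·N(-0.05) − 290·0.9418·N(-0.42) = 250·0.4801 − 290·0.9418·0.3372 = 120.0250 − 92.0967 = 27.9283

€27.93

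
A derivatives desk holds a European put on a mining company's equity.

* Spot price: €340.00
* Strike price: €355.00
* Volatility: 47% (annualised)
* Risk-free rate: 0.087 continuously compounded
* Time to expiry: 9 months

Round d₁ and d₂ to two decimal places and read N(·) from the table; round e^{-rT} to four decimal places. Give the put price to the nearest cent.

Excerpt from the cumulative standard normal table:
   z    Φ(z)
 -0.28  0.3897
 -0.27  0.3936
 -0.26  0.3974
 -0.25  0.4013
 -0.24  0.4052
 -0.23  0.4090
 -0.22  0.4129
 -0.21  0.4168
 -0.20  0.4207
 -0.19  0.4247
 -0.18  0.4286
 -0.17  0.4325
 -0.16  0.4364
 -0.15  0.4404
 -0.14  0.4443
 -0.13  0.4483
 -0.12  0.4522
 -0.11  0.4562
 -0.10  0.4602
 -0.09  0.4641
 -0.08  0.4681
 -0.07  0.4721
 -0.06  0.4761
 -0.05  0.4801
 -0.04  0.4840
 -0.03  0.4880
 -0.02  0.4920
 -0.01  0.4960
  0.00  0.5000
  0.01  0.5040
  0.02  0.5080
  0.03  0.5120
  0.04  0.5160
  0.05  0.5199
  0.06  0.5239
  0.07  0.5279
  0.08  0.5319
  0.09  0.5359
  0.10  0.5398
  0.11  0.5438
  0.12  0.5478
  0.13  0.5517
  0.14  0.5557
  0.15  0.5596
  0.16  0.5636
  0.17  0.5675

σ√T = 0.47·√0.75 = 0.4070
d₁ = [ln(340/355) + (0.087 + 0.47²/2)·0.75] / 0.4070 = [-0.0432 + 0.1481] / 0.4070 = 0.2578 which rounds to 0.26
d₂ = d₁ − σ√T = 0.2578 − 0.4070 = -0.1493 which rounds to -0.15
exp(−rT) = exp(−0.087·0.75) = 0.9368
P = 355·0.9368·N(0.15) − 340·N(-0.26) = 355·0.9368·0.5596 − 340·0.3974 = 186.1028 − 135.1160 = 50.9868

€50.99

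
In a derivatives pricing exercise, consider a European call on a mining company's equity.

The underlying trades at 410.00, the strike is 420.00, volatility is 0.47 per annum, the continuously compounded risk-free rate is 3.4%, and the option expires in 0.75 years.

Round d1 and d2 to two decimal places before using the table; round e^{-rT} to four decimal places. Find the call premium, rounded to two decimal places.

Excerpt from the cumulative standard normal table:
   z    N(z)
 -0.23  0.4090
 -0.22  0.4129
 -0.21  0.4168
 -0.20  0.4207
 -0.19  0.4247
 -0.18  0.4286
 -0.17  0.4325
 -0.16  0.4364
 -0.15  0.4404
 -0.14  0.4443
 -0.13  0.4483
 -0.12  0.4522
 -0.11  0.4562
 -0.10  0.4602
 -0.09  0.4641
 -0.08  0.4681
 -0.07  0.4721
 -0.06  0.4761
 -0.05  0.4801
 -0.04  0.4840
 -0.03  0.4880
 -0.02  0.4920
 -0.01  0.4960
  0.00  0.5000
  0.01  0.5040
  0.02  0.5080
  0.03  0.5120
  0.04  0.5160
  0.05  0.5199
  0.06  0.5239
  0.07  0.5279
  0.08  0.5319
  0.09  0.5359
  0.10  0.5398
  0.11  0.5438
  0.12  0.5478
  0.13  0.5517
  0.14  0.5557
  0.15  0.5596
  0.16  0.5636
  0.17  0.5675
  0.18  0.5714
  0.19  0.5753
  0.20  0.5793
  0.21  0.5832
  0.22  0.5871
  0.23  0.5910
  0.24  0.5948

66.87

σ√T = 0.47 × 0.8660 = 0.4070
d₁ = [ln(410/420) + (0.034 + 0.47²/2)·0.75] / 0.4070 = [-0.0241 + 0.1083] / 0.4070 = 0.2070 → 0.21
d₂ = d₁ − σ√T = 0.2070 − 0.4070 = -0.2001 → -0.20
exp(−rT) = exp(−0.034·0.75) = 0.9748
N(d₁) = N(0.21) = 0.5832;  N(d₂) = N(-0.20) = 0.4207
C = 410·0.5832 − 420·0.9748·0.4207 = 239.1120 − 172.2413 = 66.8707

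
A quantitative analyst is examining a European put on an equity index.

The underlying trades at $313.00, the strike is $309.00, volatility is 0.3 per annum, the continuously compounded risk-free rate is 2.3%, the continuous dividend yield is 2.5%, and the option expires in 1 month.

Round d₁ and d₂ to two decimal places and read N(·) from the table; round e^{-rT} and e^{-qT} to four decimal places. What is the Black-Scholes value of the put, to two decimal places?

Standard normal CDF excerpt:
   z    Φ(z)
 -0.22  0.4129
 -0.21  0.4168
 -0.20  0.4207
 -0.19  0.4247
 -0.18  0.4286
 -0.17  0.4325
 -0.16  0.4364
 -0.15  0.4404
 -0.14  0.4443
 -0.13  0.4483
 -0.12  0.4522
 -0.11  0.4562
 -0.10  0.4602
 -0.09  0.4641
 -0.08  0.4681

T = 0.08333;  σ√T = 0.0866
d₁ = [ln(313/309) + (0.023 − 0.025 + ½·0.3²)·0.08333] / (σ√T) = (0.0129 + 0.0036) / 0.0866 = 0.1899 → 0.19
d₂ = 0.1899 − 0.0866 = 0.1033 → 0.10
exp(−qT) = exp(−0.025·0.08333) = 0.9979;  exp(−rT) = exp(−0.023·0.08333) = 0.9981
N(−d₂) = N(-0.10) = 0.4602;  N(−d₁) = N(-0.19) = 0.4247
P = 309·0.9981·0.4602 − 313·0.9979·0.4247 = 141.9316 − 132.6519 = 9.2797

$9.28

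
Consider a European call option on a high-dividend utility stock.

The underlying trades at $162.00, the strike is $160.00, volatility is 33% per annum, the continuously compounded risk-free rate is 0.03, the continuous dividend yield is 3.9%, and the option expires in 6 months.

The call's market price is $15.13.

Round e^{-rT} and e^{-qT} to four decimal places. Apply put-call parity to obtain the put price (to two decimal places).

$13.87

exp(−qT) = exp(−0.039·0.5) = 0.9807;  exp(−rT) = exp(−0.03·0.5) = 0.9851
Put-call parity: C − P = S·e^(−qT) − K·e^(−rT) = 162·0.9807 − 160·0.9851 = 158.8734 − 157.6160 = 1.2574
P = C − (C − P) = 15.13 − (1.2574) = 13.8726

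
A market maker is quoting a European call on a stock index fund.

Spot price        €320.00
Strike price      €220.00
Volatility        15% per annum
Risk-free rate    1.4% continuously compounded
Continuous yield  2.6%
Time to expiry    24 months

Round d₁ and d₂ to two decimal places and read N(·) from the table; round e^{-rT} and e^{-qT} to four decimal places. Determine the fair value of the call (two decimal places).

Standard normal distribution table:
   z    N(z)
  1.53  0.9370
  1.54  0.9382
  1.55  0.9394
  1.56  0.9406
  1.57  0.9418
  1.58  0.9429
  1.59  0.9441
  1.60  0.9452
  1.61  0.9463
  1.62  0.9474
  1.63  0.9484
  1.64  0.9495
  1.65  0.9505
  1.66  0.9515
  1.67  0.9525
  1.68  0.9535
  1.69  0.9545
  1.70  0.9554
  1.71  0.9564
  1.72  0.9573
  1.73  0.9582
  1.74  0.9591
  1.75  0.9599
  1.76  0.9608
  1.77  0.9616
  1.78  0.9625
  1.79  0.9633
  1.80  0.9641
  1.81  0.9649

€90.90

T = 2;  σ√T = 0.2121
ln(S/K) + (r − q + σ²/2)T = ln(320/220) + (0.014 − 0.026 + 0.15²/2)·2 = 0.3747 − 0.0015 = 0.3732
d₁ = 0.3732 / 0.2121 = 1.7593 ≈ 1.76
d₂ = d₁ − σ√T = 1.7593 − 0.2121 = 1.5471 ≈ 1.55
exp(−qT) = exp(−0.026·2) = 0.9493;  exp(−rT) = exp(−0.014·2) = 0.9724
N(d₁) = N(1.76) = 0.9608;  N(d₂) = N(1.55) = 0.9394
C = 320·0.9493·0.9608 − 220·0.9724·0.9394 = 291.8680 − 200.9640 = 90.9040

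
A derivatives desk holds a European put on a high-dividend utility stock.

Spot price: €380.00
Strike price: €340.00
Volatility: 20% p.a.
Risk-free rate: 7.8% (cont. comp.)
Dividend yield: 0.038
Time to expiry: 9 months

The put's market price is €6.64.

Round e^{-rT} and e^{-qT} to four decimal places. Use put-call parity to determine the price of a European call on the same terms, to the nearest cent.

€55.27

e^(−qT) = e^(−0.038·0.75) = 0.9719;  e^(−rT) = e^(−0.078·0.75) = 0.9432
Put-call parity: C − P = S·e^(−qT) − K·e^(−rT) = 380·0.9719 − 340·0.9432 = 369.3220 − 320.6880 = 48.6340
C = P + (C − P) = 6.64 + (48.6340) = 55.2740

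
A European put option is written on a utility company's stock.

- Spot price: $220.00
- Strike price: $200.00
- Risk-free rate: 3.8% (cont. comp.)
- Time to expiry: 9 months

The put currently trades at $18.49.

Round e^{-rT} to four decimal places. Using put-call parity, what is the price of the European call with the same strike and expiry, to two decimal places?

e^(−rT) = e^(−0.038·0.75) = 0.9719
Put-call parity: C − P = S − K·e^(−rT) = 220 − 200·0.9719 = 220 − 194.3800 = 25.6200
C = P + (C − P) = 18.49 + (25.6200) = 44.1100

$44.11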